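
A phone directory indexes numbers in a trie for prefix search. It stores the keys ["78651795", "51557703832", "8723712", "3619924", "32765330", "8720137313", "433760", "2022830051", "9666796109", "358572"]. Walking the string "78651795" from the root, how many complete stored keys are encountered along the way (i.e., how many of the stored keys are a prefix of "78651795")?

1

Check each prefix of "78651795" against the stored set — each match is an end-marker on the path.
Prefixes of the query that are stored words: "78651795"
Count: 1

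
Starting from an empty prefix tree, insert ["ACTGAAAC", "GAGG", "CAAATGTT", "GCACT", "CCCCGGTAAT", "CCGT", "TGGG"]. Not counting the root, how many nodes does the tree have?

Trie structure (* marks end of a word):
(root)
├─ A
│  └─ C
│     └─ T
│        └─ G
│           └─ A
│              └─ A
│                 └─ A
│                    └─ C *
├─ C
│  ├─ A
│  │  └─ A
│  │     └─ A
│  │        └─ T
│  │           └─ G
│  │              └─ T
│  │                 └─ T *
│  └─ C
│     ├─ C
│     │  └─ C
│     │     └─ G
│     │        └─ G
│     │           └─ T
│     │              └─ A
│     │                 └─ A
│     │                    └─ T *
│     └─ G
│        └─ T *
├─ G
│  ├─ A
│  │  └─ G
│  │     └─ G *
│  └─ C
│     └─ A
│        └─ C
│           └─ T *
└─ T
   └─ G
      └─ G
         └─ G *
Counting every labelled node above: 39.

39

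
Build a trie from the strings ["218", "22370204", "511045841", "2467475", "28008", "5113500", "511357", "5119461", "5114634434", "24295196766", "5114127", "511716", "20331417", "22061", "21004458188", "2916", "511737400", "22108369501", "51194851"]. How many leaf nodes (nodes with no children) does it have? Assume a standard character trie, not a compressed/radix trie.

19

A leaf is a node with no children — equivalently, the end of a word that is not a proper prefix of any other stored word.
Those words: "20331417", "21004458188", "218", "22061", "22108369501", "22370204", "24295196766", "2467475", "28008", "2916", "511045841", "5113500", "511357", "5114127", "5114634434", "511716", "511737400", "5119461", "51194851"
Leaf count: 19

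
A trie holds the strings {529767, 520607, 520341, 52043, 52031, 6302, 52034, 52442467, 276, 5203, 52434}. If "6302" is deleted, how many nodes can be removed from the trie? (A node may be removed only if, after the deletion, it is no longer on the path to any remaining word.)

After clearing the end-marker at "6302", prune upward until reaching a node still needed by another word.
No other word shares any prefix with "6302", so all 4 of its nodes go.
Nodes removed: 4

4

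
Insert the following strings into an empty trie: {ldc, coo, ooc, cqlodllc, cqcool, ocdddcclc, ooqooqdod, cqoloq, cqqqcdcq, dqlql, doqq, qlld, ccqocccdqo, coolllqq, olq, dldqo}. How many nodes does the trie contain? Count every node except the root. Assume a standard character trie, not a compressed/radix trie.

77

Count nodes per top-level branch (shared prefixes stored once):
  'c'-branch (ccqocccdqo, coo, coolllqq, cqcool, cqlodllc, cqoloq, cqqqcdcq): 38 nodes
  'd'-branch (dldqo, doqq, dqlql): 12 nodes
  'l'-branch (ldc): 3 nodes
  'o'-branch (ocdddcclc, olq, ooc, ooqooqdod): 20 nodes
  'q'-branch (qlld): 4 nodes
Sum: 77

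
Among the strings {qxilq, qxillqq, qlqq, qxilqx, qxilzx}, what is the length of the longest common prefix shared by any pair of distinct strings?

Look for the deepest trie node that still has at least two words in its subtree.
e.g. "qxilq" and "qxilqx" share the prefix "qxilq" of length 5; no pair shares a longer one.
Longest shared-prefix length: 5

5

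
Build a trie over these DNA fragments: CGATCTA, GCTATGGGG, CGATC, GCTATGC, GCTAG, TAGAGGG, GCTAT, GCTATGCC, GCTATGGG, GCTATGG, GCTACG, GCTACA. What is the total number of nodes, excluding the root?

29

Trace insertions, counting only characters that open a new branch:
  "CGATCTA" → 7 new (C, G, A, T, C, T, A)
  "GCTATGGGG" → 9 new (G, C, T, A, T, G, G, G, G)
  "CGATC" → prefix "CGATC" already present; 0 new (none)
  "GCTATGC" → prefix "GCTATG" already present; 1 new (C)
  "GCTAG" → prefix "GCTA" already present; 1 new (G)
  "TAGAGGG" → 7 new (T, A, G, A, G, G, G)
  "GCTAT" → prefix "GCTAT" already present; 0 new (none)
  "GCTATGCC" → prefix "GCTATGC" already present; 1 new (C)
  "GCTATGGG" → prefix "GCTATGGG" already present; 0 new (none)
  "GCTATGG" → prefix "GCTATGG" already present; 0 new (none)
  "GCTACG" → prefix "GCTA" already present; 2 new (C, G)
  "GCTACA" → prefix "GCTAC" already present; 1 new (A)
Total nodes = 7 + 9 + 0 + 1 + 1 + 7 + 0 + 1 + 0 + 0 + 2 + 1 = 29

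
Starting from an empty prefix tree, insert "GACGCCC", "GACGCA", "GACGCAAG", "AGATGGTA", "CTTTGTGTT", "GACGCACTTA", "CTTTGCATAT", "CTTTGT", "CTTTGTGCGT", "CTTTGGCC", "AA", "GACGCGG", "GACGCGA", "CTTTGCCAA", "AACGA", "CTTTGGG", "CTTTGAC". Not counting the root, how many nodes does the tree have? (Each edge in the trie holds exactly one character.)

For each word, the new-node count is its length minus the longest prefix already in the trie:
  "GACGCCC" → 7 new (G, A, C, G, C, C, C)
  "GACGCA" → prefix "GACGC" already present; 1 new (A)
  "GACGCAAG" → prefix "GACGCA" already present; 2 new (A, G)
  "AGATGGTA" → 8 new (A, G, A, T, G, G, T, A)
  "CTTTGTGTT" → 9 new (C, T, T, T, G, T, G, T, T)
  "GACGCACTTA" → prefix "GACGCA" already present; 4 new (C, T, T, A)
  "CTTTGCATAT" → prefix "CTTTG" already present; 5 new (C, A, T, A, T)
  "CTTTGT" → prefix "CTTTGT" already present; 0 new (none)
  "CTTTGTGCGT" → prefix "CTTTGTG" already present; 3 new (C, G, T)
  "CTTTGGCC" → prefix "CTTTG" already present; 3 new (G, C, C)
  "AA" → prefix "A" already present; 1 new (A)
  "GACGCGG" → prefix "GACGC" already present; 2 new (G, G)
  "GACGCGA" → prefix "GACGCG" already present; 1 new (A)
  "CTTTGCCAA" → prefix "CTTTGC" already present; 3 new (C, A, A)
  "AACGA" → prefix "AA" already present; 3 new (C, G, A)
  "CTTTGGG" → prefix "CTTTGG" already present; 1 new (G)
  "CTTTGAC" → prefix "CTTTG" already present; 2 new (A, C)
Total nodes = 7 + 1 + 2 + 8 + 9 + 4 + 5 + 0 + 3 + 3 + 1 + 2 + 1 + 3 + 3 + 1 + 2 = 55

55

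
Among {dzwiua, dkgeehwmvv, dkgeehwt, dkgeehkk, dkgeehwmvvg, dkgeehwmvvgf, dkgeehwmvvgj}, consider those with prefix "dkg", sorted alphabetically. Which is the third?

dkgeehwmvvg

Words with prefix "dkg", in lexicographic order: "dkgeehkk", "dkgeehwmvv", "dkgeehwmvvg", "dkgeehwmvvgf", "dkgeehwmvvgj", "dkgeehwt"
The 3rd is dkgeehwmvvg.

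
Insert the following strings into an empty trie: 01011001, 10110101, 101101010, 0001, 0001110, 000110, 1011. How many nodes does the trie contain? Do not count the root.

Insert word by word; a character creates a node only if that edge doesn't already exist:
  "01011001" → 8 new (0, 1, 0, 1, 1, 0, 0, 1)
  "10110101" → 8 new (1, 0, 1, 1, 0, 1, 0, 1)
  "101101010" → prefix "10110101" already present; 1 new (0)
  "0001" → prefix "0" already present; 3 new (0, 0, 1)
  "0001110" → prefix "0001" already present; 3 new (1, 1, 0)
  "000110" → prefix "00011" already present; 1 new (0)
  "1011" → prefix "1011" already present; 0 new (none)
Total nodes = 8 + 8 + 1 + 3 + 3 + 1 + 0 = 24

24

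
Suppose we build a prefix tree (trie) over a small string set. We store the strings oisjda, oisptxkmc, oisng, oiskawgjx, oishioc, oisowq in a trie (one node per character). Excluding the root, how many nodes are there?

27

Insert word by word; a character creates a node only if that edge doesn't already exist:
  "oisjda" → 6 new (o, i, s, j, d, a)
  "oisptxkmc" → prefix "ois" already present; 6 new (p, t, x, k, m, c)
  "oisng" → prefix "ois" already present; 2 new (n, g)
  "oiskawgjx" → prefix "ois" already present; 6 new (k, a, w, g, j, x)
  "oishioc" → prefix "ois" already present; 4 new (h, i, o, c)
  "oisowq" → prefix "ois" already present; 3 new (o, w, q)
Total nodes = 6 + 6 + 2 + 6 + 4 + 3 = 27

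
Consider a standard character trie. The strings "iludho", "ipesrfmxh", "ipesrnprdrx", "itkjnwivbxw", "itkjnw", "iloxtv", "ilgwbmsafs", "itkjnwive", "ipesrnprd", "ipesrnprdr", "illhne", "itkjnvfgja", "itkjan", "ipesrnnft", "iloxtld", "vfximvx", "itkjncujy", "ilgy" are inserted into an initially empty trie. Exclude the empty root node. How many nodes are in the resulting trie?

71

Count nodes per top-level branch (shared prefixes stored once):
  'i'-branch (ilgwbmsafs, ilgy, illhne, iloxtld, iloxtv, iludho, ipesrfmxh, ipesrnnft, ipesrnprd, ipesrnprdr, ipesrnprdrx, itkjan, itkjncujy, itkjnvfgja, itkjnw, itkjnwivbxw, itkjnwive): 64 nodes
  'v'-branch (vfximvx): 7 nodes
Sum: 71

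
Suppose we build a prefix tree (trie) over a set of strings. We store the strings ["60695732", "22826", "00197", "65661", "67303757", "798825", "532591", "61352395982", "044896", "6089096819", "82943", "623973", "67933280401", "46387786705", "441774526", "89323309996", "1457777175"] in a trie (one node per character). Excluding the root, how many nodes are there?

For each word, the new-node count is its length minus the longest prefix already in the trie:
  "60695732" → 8 new (6, 0, 6, 9, 5, 7, 3, 2)
  "22826" → 5 new (2, 2, 8, 2, 6)
  "00197" → 5 new (0, 0, 1, 9, 7)
  "65661" → prefix "6" already present; 4 new (5, 6, 6, 1)
  "67303757" → prefix "6" already present; 7 new (7, 3, 0, 3, 7, 5, 7)
  "798825" → 6 new (7, 9, 8, 8, 2, 5)
  "532591" → 6 new (5, 3, 2, 5, 9, 1)
  "61352395982" → prefix "6" already present; 10 new (1, 3, 5, 2, 3, 9, 5, 9, 8, 2)
  "044896" → prefix "0" already present; 5 new (4, 4, 8, 9, 6)
  "6089096819" → prefix "60" already present; 8 new (8, 9, 0, 9, 6, 8, 1, 9)
  "82943" → 5 new (8, 2, 9, 4, 3)
  "623973" → prefix "6" already present; 5 new (2, 3, 9, 7, 3)
  "67933280401" → prefix "67" already present; 9 new (9, 3, 3, 2, 8, 0, 4, 0, 1)
  "46387786705" → 11 new (4, 6, 3, 8, 7, 7, 8, 6, 7, 0, 5)
  "441774526" → prefix "4" already present; 8 new (4, 1, 7, 7, 4, 5, 2, 6)
  "89323309996" → prefix "8" already present; 10 new (9, 3, 2, 3, 3, 0, 9, 9, 9, 6)
  "1457777175" → 10 new (1, 4, 5, 7, 7, 7, 7, 1, 7, 5)
Total nodes = 8 + 5 + 5 + 4 + 7 + 6 + 6 + 10 + 5 + 8 + 5 + 5 + 9 + 11 + 8 + 10 + 10 = 122

122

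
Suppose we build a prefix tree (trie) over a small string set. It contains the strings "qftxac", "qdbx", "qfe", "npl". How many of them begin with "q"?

Traverse to the node for "q", then collect every word in that subtree.
Words under "q": qdbx, qfe, qftxac
Count: 3

3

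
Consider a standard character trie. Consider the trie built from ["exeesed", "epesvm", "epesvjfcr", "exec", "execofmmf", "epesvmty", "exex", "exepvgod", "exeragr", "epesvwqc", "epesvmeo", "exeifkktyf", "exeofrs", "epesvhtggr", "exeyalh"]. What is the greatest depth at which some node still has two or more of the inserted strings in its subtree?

6

Look for the deepest trie node that still has at least two words in its subtree.
"epesvm" and "epesvmeo" agree on "epesvm" (6 characters) before diverging; nothing deeper is shared.
Longest shared-prefix length: 6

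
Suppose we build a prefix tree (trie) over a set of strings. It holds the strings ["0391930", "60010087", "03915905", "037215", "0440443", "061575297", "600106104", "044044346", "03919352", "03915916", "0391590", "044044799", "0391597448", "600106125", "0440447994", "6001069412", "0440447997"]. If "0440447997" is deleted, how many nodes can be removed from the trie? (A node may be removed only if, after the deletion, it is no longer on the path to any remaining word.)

1

A node on "0440447997"'s path can go only if nothing else ends at it or branches off below it.
The suffix "7" (1 node) is used only by "0440447997"; the node for "044044799" still has the child "4", so pruning stops there.
Nodes removed: 1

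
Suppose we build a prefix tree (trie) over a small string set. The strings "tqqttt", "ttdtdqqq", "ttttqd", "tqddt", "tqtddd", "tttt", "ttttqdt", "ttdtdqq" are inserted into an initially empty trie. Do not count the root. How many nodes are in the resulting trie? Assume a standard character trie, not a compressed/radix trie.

Trie structure (* marks end of a word):
(root)
└─ t
   ├─ q
   │  ├─ d
   │  │  └─ d
   │  │     └─ t *
   │  ├─ q
   │  │  └─ t
   │  │     └─ t
   │  │        └─ t *
   │  └─ t
   │     └─ d
   │        └─ d
   │           └─ d *
   └─ t
      ├─ d
      │  └─ t
      │     └─ d
      │        └─ q
      │           └─ q *
      │              └─ q *
      └─ t
         └─ t *
            └─ q
               └─ d *
                  └─ t *
Counting every labelled node above: 25.

25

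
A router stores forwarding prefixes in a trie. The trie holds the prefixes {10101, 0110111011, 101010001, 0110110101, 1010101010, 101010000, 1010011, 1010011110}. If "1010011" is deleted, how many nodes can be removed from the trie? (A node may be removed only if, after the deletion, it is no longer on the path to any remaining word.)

0

A node on "1010011"'s path can go only if nothing else ends at it or branches off below it.
Every node on "1010011" is still needed (e.g. by "1010011110"), so nothing is freed.
Nodes removed: 0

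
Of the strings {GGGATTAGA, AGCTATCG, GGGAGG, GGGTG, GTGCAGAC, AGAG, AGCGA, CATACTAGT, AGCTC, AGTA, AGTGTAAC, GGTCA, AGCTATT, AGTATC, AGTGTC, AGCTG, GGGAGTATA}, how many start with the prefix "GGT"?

1

Filter for entries beginning with "GGT":
Matches: "GGTCA"
Count: 1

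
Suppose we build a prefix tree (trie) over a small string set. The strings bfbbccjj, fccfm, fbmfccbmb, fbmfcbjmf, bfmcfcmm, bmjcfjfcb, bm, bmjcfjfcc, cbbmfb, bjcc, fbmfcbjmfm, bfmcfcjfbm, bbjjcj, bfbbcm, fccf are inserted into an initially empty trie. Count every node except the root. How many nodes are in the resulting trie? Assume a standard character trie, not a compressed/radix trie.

60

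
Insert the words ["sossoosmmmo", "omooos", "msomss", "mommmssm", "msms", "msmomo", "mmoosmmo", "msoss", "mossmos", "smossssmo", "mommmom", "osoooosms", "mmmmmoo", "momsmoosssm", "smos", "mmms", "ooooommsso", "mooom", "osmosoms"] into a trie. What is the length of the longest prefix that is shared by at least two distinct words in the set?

5

The deepest shared node is where two words last agree before diverging.
"mommmom" and "mommmssm" agree on "mommm" (5 characters) before diverging; nothing deeper is shared.
Longest shared-prefix length: 5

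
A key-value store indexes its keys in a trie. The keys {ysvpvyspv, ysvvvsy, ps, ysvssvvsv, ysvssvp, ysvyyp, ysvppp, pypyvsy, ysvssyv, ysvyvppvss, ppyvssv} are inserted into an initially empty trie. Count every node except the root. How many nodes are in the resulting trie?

47

Count nodes per top-level branch (shared prefixes stored once):
  'p'-branch (ppyvssv, ps, pypyvsy): 14 nodes
  'y'-branch (ysvppp, ysvpvyspv, ysvssvp, ysvssvvsv, ysvssyv, ysvvvsy, ysvyvppvss, ysvyyp): 33 nodes
Sum: 47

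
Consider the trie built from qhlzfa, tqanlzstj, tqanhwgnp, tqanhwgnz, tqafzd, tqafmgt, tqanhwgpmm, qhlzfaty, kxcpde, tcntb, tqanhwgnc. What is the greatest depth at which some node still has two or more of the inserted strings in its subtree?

Equivalently: take the maximum, over all pairs, of their longest common prefix length.
e.g. "tqanhwgnc" and "tqanhwgnp" share the prefix "tqanhwgn" of length 8; no pair shares a longer one.
Longest shared-prefix length: 8

8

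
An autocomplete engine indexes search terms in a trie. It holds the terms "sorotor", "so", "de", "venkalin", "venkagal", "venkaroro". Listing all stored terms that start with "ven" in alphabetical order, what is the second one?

venkalin

Filter for "ven…" and sort: "venkagal", "venkalin", "venkaroro"
Position 2: venkalin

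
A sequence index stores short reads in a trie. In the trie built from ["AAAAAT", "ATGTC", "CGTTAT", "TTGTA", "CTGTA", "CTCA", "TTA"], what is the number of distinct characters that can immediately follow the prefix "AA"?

1

Follow the path "AA" to its node, then look at its outgoing edges.
Characters that immediately follow "AA" among the stored strings: {A}.
That node has 1 child edge.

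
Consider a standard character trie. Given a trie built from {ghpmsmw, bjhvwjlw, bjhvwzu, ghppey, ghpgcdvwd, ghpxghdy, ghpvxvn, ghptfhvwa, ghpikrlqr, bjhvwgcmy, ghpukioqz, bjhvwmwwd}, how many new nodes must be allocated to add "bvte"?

"b" is already a path in the trie; the remaining "vte" must be added.
Each of the 3 remaining characters creates one node.

3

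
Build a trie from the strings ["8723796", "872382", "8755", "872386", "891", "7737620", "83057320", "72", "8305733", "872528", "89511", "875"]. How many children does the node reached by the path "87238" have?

2

The children of the "87238" node are the distinct next characters among strings starting with "87238".
Characters that immediately follow "87238" among the stored strings: {2, 6}.
That node has 2 child edges.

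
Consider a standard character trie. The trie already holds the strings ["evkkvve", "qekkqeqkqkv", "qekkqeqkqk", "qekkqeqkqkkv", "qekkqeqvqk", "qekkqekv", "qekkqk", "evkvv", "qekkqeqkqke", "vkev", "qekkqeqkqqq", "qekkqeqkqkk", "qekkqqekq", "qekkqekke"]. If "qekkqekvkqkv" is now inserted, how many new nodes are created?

Walking "qekkqekvkqkv" from the root, the first 8 characters ("qekkqekv") follow existing edges; "k" is the first miss.
Each of the 4 remaining characters creates one node.

4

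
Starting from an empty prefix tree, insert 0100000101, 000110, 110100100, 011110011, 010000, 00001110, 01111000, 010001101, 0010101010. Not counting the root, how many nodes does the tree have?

For each word, the new-node count is its length minus the longest prefix already in the trie:
  "0100000101" → 10 new (0, 1, 0, 0, 0, 0, 0, 1, 0, 1)
  "000110" → prefix "0" already present; 5 new (0, 0, 1, 1, 0)
  "110100100" → 9 new (1, 1, 0, 1, 0, 0, 1, 0, 0)
  "011110011" → prefix "01" already present; 7 new (1, 1, 1, 0, 0, 1, 1)
  "010000" → prefix "010000" already present; 0 new (none)
  "00001110" → prefix "000" already present; 5 new (0, 1, 1, 1, 0)
  "01111000" → prefix "0111100" already present; 1 new (0)
  "010001101" → prefix "01000" already present; 4 new (1, 1, 0, 1)
  "0010101010" → prefix "00" already present; 8 new (1, 0, 1, 0, 1, 0, 1, 0)
Total nodes = 10 + 5 + 9 + 7 + 0 + 5 + 1 + 4 + 8 = 49

49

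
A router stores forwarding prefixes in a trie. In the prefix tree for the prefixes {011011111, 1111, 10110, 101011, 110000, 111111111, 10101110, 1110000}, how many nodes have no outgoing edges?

A leaf is a node with no children — equivalently, the end of a word that is not a proper prefix of any other stored word.
Those words: "011011111", "10101110", "10110", "110000", "1110000", "111111111"
Leaf count: 6

6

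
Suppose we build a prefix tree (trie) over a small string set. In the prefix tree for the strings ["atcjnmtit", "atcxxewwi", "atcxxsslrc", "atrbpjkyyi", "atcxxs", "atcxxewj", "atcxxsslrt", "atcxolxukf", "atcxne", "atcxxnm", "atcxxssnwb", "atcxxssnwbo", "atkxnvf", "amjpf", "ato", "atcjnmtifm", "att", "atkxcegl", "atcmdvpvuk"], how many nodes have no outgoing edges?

Leaves are exactly the stored words that no other stored word extends.
Those words: "amjpf", "atcjnmtifm", "atcjnmtit", "atcmdvpvuk", "atcxne", "atcxolxukf", "atcxxewj", "atcxxewwi", "atcxxnm", "atcxxsslrc", "atcxxsslrt", "atcxxssnwbo", "atkxcegl", "atkxnvf", "ato", "atrbpjkyyi", "att"
Leaf count: 17

17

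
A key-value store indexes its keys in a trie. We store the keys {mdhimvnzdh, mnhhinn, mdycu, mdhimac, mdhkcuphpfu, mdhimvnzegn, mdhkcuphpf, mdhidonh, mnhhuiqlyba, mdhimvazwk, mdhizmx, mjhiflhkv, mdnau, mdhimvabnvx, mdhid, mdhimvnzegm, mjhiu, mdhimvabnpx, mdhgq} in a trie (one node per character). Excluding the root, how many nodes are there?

Insert word by word; a character creates a node only if that edge doesn't already exist:
  "mdhimvnzdh" → 10 new (m, d, h, i, m, v, n, z, d, h)
  "mnhhinn" → prefix "m" already present; 6 new (n, h, h, i, n, n)
  "mdycu" → prefix "md" already present; 3 new (y, c, u)
  "mdhimac" → prefix "mdhim" already present; 2 new (a, c)
  "mdhkcuphpfu" → prefix "mdh" already present; 8 new (k, c, u, p, h, p, f, u)
  "mdhimvnzegn" → prefix "mdhimvnz" already present; 3 new (e, g, n)
  "mdhkcuphpf" → prefix "mdhkcuphpf" already present; 0 new (none)
  "mdhidonh" → prefix "mdhi" already present; 4 new (d, o, n, h)
  "mnhhuiqlyba" → prefix "mnhh" already present; 7 new (u, i, q, l, y, b, a)
  "mdhimvazwk" → prefix "mdhimv" already present; 4 new (a, z, w, k)
  "mdhizmx" → prefix "mdhi" already present; 3 new (z, m, x)
  "mjhiflhkv" → prefix "m" already present; 8 new (j, h, i, f, l, h, k, v)
  "mdnau" → prefix "md" already present; 3 new (n, a, u)
  "mdhimvabnvx" → prefix "mdhimva" already present; 4 new (b, n, v, x)
  "mdhid" → prefix "mdhid" already present; 0 new (none)
  "mdhimvnzegm" → prefix "mdhimvnzeg" already present; 1 new (m)
  "mjhiu" → prefix "mjhi" already present; 1 new (u)
  "mdhimvabnpx" → prefix "mdhimvabn" already present; 2 new (p, x)
  "mdhgq" → prefix "mdh" already present; 2 new (g, q)
Total nodes = 10 + 6 + 3 + 2 + 8 + 3 + 0 + 4 + 7 + 4 + 3 + 8 + 3 + 4 + 0 + 1 + 1 + 2 + 2 = 71

71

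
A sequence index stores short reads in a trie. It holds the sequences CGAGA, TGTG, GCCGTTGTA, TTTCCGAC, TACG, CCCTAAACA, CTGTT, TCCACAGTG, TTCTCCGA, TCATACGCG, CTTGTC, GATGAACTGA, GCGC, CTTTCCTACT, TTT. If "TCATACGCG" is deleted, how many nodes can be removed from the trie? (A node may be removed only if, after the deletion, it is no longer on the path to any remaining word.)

7

Walk "TCATACGCG" from the leaf back toward the root, removing each node that no remaining word uses.
The suffix "ATACGCG" (7 nodes) is used only by "TCATACGCG"; the node for "TC" still has the child "C", so pruning stops there.
Nodes removed: 7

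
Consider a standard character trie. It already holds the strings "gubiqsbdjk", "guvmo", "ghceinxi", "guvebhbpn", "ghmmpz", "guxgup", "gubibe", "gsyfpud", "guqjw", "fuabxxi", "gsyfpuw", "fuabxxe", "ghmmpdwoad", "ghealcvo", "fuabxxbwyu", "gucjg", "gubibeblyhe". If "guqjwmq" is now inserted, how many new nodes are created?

2

"guqjw" is already a path in the trie; the remaining "mq" must be added.
New nodes needed: |"guqjwmq"| − 5 = 7 − 5 = 2.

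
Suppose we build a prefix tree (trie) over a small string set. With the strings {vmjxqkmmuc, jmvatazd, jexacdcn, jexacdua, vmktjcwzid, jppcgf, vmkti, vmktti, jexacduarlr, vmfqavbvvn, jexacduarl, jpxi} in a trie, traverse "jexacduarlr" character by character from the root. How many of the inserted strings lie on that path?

3

Walk "jexacduarlr" from the root; an end-of-word marker is hit whenever a stored word is a prefix of "jexacduarlr".
Prefixes of the query that are stored words: "jexacdua", "jexacduarl", "jexacduarlr"
Count: 3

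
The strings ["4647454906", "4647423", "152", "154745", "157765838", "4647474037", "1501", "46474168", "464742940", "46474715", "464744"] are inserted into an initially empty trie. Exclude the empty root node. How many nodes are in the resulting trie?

Trace insertions, counting only characters that open a new branch:
  "4647454906" → 10 new (4, 6, 4, 7, 4, 5, 4, 9, 0, 6)
  "4647423" → prefix "46474" already present; 2 new (2, 3)
  "152" → 3 new (1, 5, 2)
  "154745" → prefix "15" already present; 4 new (4, 7, 4, 5)
  "157765838" → prefix "15" already present; 7 new (7, 7, 6, 5, 8, 3, 8)
  "4647474037" → prefix "46474" already present; 5 new (7, 4, 0, 3, 7)
  "1501" → prefix "15" already present; 2 new (0, 1)
  "46474168" → prefix "46474" already present; 3 new (1, 6, 8)
  "464742940" → prefix "464742" already present; 3 new (9, 4, 0)
  "46474715" → prefix "464747" already present; 2 new (1, 5)
  "464744" → prefix "46474" already present; 1 new (4)
Total nodes = 10 + 2 + 3 + 4 + 7 + 5 + 2 + 3 + 3 + 2 + 1 = 42

42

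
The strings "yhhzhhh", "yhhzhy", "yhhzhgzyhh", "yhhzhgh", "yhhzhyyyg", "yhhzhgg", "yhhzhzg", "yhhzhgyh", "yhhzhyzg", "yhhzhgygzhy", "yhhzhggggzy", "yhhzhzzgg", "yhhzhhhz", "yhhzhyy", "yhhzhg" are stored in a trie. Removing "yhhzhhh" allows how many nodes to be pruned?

After clearing the end-marker at "yhhzhhh", prune upward until reaching a node still needed by another word.
Every node on "yhhzhhh" is still needed (e.g. by "yhhzhhhz"), so nothing is freed.
Nodes removed: 0

0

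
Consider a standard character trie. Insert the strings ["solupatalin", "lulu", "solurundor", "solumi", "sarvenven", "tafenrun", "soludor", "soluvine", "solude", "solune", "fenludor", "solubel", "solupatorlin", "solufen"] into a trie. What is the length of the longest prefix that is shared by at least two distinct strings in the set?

The deepest shared node is where two words last agree before diverging.
"solupatalin" and "solupatorlin" agree on "solupat" (7 characters) before diverging; nothing deeper is shared.
Longest shared-prefix length: 7

7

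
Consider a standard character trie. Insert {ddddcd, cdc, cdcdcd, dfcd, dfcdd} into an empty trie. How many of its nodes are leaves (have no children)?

3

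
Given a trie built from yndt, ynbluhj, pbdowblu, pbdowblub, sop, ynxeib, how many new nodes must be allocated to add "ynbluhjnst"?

3

Walking "ynbluhjnst" from the root, the first 7 characters ("ynbluhj") follow existing edges; "n" is the first miss.
Each of the 3 remaining characters creates one node.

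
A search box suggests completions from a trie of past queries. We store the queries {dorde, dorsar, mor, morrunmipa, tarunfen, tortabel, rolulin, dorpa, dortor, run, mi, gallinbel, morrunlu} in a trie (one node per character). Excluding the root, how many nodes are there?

59

Count nodes per top-level branch (shared prefixes stored once):
  'd'-branch (dorde, dorpa, dorsar, dortor): 13 nodes
  'g'-branch (gallinbel): 9 nodes
  'm'-branch (mi, mor, morrunlu, morrunmipa): 13 nodes
  'r'-branch (rolulin, run): 9 nodes
  't'-branch (tarunfen, tortabel): 15 nodes
Sum: 59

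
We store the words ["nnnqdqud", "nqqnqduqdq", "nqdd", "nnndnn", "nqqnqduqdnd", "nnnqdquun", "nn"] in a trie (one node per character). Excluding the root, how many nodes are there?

Insert word by word; a character creates a node only if that edge doesn't already exist:
  "nnnqdqud" → 8 new (n, n, n, q, d, q, u, d)
  "nqqnqduqdq" → prefix "n" already present; 9 new (q, q, n, q, d, u, q, d, q)
  "nqdd" → prefix "nq" already present; 2 new (d, d)
  "nnndnn" → prefix "nnn" already present; 3 new (d, n, n)
  "nqqnqduqdnd" → prefix "nqqnqduqd" already present; 2 new (n, d)
  "nnnqdquun" → prefix "nnnqdqu" already present; 2 new (u, n)
  "nn" → prefix "nn" already present; 0 new (none)
Total nodes = 8 + 9 + 2 + 3 + 2 + 2 + 0 = 26

26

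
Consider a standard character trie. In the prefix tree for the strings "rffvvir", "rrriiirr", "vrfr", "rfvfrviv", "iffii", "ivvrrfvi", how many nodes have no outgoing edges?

6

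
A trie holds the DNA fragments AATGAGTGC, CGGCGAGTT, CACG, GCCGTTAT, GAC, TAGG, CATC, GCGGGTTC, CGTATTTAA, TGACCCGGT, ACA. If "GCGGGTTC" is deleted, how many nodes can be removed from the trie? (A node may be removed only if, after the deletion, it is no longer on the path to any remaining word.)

6

A node on "GCGGGTTC"'s path can go only if nothing else ends at it or branches off below it.
The suffix "GGGTTC" (6 nodes) is used only by "GCGGGTTC"; the node for "GC" still has the child "C", so pruning stops there.
Nodes removed: 6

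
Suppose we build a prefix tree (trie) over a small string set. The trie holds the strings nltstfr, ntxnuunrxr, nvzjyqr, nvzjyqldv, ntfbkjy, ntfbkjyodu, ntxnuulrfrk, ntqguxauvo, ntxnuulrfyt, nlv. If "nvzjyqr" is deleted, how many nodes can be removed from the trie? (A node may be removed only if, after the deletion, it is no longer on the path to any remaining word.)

1

After clearing the end-marker at "nvzjyqr", prune upward until reaching a node still needed by another word.
The suffix "r" (1 node) is used only by "nvzjyqr"; the node for "nvzjyq" still has the child "l", so pruning stops there.
Nodes removed: 1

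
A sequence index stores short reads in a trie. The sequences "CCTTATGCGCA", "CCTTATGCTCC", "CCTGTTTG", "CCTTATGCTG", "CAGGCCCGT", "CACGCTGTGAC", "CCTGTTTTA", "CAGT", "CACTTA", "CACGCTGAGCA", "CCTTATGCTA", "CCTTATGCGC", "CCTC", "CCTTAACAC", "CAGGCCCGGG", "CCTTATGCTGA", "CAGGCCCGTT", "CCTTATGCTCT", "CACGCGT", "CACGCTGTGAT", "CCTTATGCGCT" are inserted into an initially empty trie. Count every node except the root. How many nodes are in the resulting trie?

62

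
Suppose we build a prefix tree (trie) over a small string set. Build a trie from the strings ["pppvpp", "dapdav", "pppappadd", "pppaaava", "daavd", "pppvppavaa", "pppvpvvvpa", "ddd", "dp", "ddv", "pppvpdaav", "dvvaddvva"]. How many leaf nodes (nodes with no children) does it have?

11

Leaves are exactly the stored words that no other stored word extends.
Those words: "daavd", "dapdav", "ddd", "ddv", "dp", "dvvaddvva", "pppaaava", "pppappadd", "pppvpdaav", "pppvppavaa", "pppvpvvvpa"
Leaf count: 11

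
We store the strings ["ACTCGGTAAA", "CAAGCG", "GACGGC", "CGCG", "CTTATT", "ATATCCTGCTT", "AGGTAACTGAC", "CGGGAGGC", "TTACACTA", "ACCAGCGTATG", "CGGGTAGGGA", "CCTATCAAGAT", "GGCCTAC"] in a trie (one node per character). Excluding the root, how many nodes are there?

For each word, the new-node count is its length minus the longest prefix already in the trie:
  "ACTCGGTAAA" → 10 new (A, C, T, C, G, G, T, A, A, A)
  "CAAGCG" → 6 new (C, A, A, G, C, G)
  "GACGGC" → 6 new (G, A, C, G, G, C)
  "CGCG" → prefix "C" already present; 3 new (G, C, G)
  "CTTATT" → prefix "C" already present; 5 new (T, T, A, T, T)
  "ATATCCTGCTT" → prefix "A" already present; 10 new (T, A, T, C, C, T, G, C, T, T)
  "AGGTAACTGAC" → prefix "A" already present; 10 new (G, G, T, A, A, C, T, G, A, C)
  "CGGGAGGC" → prefix "CG" already present; 6 new (G, G, A, G, G, C)
  "TTACACTA" → 8 new (T, T, A, C, A, C, T, A)
  "ACCAGCGTATG" → prefix "AC" already present; 9 new (C, A, G, C, G, T, A, T, G)
  "CGGGTAGGGA" → prefix "CGGG" already present; 6 new (T, A, G, G, G, A)
  "CCTATCAAGAT" → prefix "C" already present; 10 new (C, T, A, T, C, A, A, G, A, T)
  "GGCCTAC" → prefix "G" already present; 6 new (G, C, C, T, A, C)
Total nodes = 10 + 6 + 6 + 3 + 5 + 10 + 10 + 6 + 8 + 9 + 6 + 10 + 6 = 95

95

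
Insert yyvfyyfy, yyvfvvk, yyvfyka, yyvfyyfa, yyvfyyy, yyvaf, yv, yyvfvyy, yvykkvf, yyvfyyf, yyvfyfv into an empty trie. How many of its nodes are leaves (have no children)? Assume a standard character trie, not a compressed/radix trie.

9

A leaf is a node with no children — equivalently, the end of a word that is not a proper prefix of any other stored word.
Those words: "yvykkvf", "yyvaf", "yyvfvvk", "yyvfvyy", "yyvfyfv", "yyvfyka", "yyvfyyfa", "yyvfyyfy", "yyvfyyy"
Leaf count: 9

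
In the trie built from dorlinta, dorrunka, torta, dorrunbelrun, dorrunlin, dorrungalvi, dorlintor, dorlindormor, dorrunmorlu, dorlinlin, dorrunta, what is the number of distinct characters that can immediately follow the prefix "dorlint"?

Follow the path "dorlint" to its node, then look at its outgoing edges.
Distinct next characters after "dorlint": a, o.
That node has 2 child edges.

2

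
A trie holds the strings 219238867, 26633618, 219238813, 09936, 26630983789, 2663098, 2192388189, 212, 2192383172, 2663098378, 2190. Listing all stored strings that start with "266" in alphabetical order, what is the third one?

Words with prefix "266", in lexicographic order: "2663098", "2663098378", "26630983789", "26633618"
The 3rd is 26630983789.

26630983789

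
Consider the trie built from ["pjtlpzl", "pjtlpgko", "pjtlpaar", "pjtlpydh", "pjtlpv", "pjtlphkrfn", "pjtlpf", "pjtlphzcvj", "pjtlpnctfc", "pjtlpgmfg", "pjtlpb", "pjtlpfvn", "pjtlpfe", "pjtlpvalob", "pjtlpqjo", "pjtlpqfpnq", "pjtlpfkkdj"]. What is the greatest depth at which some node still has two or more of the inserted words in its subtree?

6

The deepest shared node is where two words last agree before diverging.
e.g. "pjtlpf" and "pjtlpfe" share the prefix "pjtlpf" of length 6; no pair shares a longer one.
Longest shared-prefix length: 6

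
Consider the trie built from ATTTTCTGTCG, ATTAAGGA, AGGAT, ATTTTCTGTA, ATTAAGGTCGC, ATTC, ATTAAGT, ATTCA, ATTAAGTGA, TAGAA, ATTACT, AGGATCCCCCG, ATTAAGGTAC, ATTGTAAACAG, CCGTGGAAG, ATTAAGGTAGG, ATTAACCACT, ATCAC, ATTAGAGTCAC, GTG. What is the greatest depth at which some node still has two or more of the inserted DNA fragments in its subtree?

Look for the deepest trie node that still has at least two words in its subtree.
"ATTAAGGTAC" and "ATTAAGGTAGG" agree on "ATTAAGGTA" (9 characters) before diverging; nothing deeper is shared.
Longest shared-prefix length: 9

9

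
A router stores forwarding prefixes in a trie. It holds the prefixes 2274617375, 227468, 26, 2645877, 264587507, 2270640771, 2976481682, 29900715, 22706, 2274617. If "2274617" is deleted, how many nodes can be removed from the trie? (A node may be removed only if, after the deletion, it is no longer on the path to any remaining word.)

0

After clearing the end-marker at "2274617", prune upward until reaching a node still needed by another word.
Every node on "2274617" is still needed (e.g. by "2274617375"), so nothing is freed.
Nodes removed: 0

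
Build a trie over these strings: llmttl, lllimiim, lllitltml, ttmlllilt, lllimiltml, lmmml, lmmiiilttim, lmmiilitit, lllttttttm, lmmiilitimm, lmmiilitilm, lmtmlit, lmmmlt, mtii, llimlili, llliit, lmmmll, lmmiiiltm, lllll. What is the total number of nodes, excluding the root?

Trace insertions, counting only characters that open a new branch:
  "llmttl" → 6 new (l, l, m, t, t, l)
  "lllimiim" → prefix "ll" already present; 6 new (l, i, m, i, i, m)
  "lllitltml" → prefix "llli" already present; 5 new (t, l, t, m, l)
  "ttmlllilt" → 9 new (t, t, m, l, l, l, i, l, t)
  "lllimiltml" → prefix "lllimi" already present; 4 new (l, t, m, l)
  "lmmml" → prefix "l" already present; 4 new (m, m, m, l)
  "lmmiiilttim" → prefix "lmm" already present; 8 new (i, i, i, l, t, t, i, m)
  "lmmiilitit" → prefix "lmmii" already present; 5 new (l, i, t, i, t)
  "lllttttttm" → prefix "lll" already present; 7 new (t, t, t, t, t, t, m)
  "lmmiilitimm" → prefix "lmmiiliti" already present; 2 new (m, m)
  "lmmiilitilm" → prefix "lmmiiliti" already present; 2 new (l, m)
  "lmtmlit" → prefix "lm" already present; 5 new (t, m, l, i, t)
  "lmmmlt" → prefix "lmmml" already present; 1 new (t)
  "mtii" → 4 new (m, t, i, i)
  "llimlili" → prefix "ll" already present; 6 new (i, m, l, i, l, i)
  "llliit" → prefix "llli" already present; 2 new (i, t)
  "lmmmll" → prefix "lmmml" already present; 1 new (l)
  "lmmiiiltm" → prefix "lmmiiilt" already present; 1 new (m)
  "lllll" → prefix "lll" already present; 2 new (l, l)
Total nodes = 6 + 6 + 5 + 9 + 4 + 4 + 8 + 5 + 7 + 2 + 2 + 5 + 1 + 4 + 6 + 2 + 1 + 1 + 2 = 80

80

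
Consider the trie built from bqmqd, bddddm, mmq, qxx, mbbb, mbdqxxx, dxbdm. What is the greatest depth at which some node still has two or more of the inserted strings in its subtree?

2

Look for the deepest trie node that still has at least two words in its subtree.
e.g. "mbbb" and "mbdqxxx" share the prefix "mb" of length 2; no pair shares a longer one.
Longest shared-prefix length: 2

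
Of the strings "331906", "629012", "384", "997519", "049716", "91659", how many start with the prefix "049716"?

1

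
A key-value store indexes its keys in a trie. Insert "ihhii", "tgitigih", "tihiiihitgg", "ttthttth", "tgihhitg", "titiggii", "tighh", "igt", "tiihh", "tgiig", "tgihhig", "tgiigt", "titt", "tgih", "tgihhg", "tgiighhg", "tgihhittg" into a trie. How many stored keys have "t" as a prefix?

Traverse to the node for "t", then collect every word in that subtree.
Matches: "tgih", "tgihhg", "tgihhig", "tgihhitg", "tgihhittg", "tgiig", "tgiighhg", "tgiigt", "tgitigih", "tighh", "tihiiihitgg", "tiihh", "titiggii", "titt", "ttthttth"
Count: 15

15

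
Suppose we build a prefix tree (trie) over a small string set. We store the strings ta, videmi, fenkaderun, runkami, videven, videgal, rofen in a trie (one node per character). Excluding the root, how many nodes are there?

35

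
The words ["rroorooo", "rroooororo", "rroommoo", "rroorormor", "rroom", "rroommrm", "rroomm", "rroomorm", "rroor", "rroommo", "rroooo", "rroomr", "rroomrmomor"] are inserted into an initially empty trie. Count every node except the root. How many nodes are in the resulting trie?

33

Trace insertions, counting only characters that open a new branch:
  "rroorooo" → 8 new (r, r, o, o, r, o, o, o)
  "rroooororo" → prefix "rroo" already present; 6 new (o, o, r, o, r, o)
  "rroommoo" → prefix "rroo" already present; 4 new (m, m, o, o)
  "rroorormor" → prefix "rrooro" already present; 4 new (r, m, o, r)
  "rroom" → prefix "rroom" already present; 0 new (none)
  "rroommrm" → prefix "rroomm" already present; 2 new (r, m)
  "rroomm" → prefix "rroomm" already present; 0 new (none)
  "rroomorm" → prefix "rroom" already present; 3 new (o, r, m)
  "rroor" → prefix "rroor" already present; 0 new (none)
  "rroommo" → prefix "rroommo" already present; 0 new (none)
  "rroooo" → prefix "rroooo" already present; 0 new (none)
  "rroomr" → prefix "rroom" already present; 1 new (r)
  "rroomrmomor" → prefix "rroomr" already present; 5 new (m, o, m, o, r)
Total nodes = 8 + 6 + 4 + 4 + 0 + 2 + 0 + 3 + 0 + 0 + 0 + 1 + 5 = 33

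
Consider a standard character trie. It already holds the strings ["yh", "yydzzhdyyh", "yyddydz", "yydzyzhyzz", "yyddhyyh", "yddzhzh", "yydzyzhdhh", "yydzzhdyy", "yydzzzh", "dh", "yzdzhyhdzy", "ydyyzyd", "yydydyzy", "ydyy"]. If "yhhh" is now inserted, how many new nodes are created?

2

The longest prefix of "yhhh" already in the trie is "yh" (length 2).
So 4 − 2 = 2 new nodes.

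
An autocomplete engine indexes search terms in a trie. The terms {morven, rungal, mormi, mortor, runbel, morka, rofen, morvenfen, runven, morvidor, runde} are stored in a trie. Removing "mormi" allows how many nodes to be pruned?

2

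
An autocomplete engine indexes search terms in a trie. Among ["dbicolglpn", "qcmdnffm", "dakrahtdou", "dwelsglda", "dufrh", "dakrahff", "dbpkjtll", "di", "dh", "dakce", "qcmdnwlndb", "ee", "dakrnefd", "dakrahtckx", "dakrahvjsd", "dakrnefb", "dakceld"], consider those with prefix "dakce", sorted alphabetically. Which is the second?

Words with prefix "dakce", in lexicographic order: "dakce", "dakceld"
The 2nd is dakceld.

dakceld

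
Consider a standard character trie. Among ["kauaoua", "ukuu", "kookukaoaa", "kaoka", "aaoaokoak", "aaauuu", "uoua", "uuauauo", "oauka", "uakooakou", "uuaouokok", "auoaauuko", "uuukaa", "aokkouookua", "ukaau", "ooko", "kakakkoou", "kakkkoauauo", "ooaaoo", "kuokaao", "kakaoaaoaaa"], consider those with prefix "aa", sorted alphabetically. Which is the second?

Words with prefix "aa", in lexicographic order: "aaauuu", "aaoaokoak"
The 2nd is aaoaokoak.

aaoaokoak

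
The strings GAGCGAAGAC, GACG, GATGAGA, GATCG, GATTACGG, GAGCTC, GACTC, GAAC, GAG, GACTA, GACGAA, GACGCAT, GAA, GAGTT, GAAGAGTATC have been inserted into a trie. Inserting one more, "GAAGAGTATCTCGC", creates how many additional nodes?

4

"GAAGAGTATC" is already a path in the trie; the remaining "TCGC" must be added.
New nodes needed: |"GAAGAGTATCTCGC"| − 10 = 14 − 10 = 4.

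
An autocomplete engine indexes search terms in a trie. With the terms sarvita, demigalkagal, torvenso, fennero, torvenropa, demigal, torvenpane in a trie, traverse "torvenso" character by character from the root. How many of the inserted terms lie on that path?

Walk "torvenso" from the root; an end-of-word marker is hit whenever a stored word is a prefix of "torvenso".
Prefixes of the query that are stored words: "torvenso"
Count: 1

1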